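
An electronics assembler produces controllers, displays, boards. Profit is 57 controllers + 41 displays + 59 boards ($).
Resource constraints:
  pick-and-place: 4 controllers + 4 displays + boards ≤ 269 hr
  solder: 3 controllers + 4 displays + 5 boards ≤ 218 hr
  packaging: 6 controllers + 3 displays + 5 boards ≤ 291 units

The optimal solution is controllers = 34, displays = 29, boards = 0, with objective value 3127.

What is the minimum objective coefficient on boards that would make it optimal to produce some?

Check each constraint at x*: pick-and-place 252/269 (slack 17); solder 218/218 (tight); packaging 291/291 (tight).
Since pick-and-place is not tight, its dual is 0.
From A_Bᵀ y = c: 3·y_solder + 6·y_packaging = 57; 4·y_solder + 3·y_packaging = 41.
→ y_solder = 5 and y_packaging = 7.
boards enters the basis when its profit ≥ yᵀa₃ = 5·5 + 7·5 = 60.

60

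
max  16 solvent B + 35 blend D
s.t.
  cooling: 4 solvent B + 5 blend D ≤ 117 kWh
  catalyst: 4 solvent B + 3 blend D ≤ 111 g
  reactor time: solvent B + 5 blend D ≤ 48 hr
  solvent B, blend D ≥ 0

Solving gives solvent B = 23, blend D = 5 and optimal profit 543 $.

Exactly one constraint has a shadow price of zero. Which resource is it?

catalyst

cooling: 117/117 (binding)
catalyst: 107/111 (slack 4)
reactor time: 48/48 (binding)
By complementary slackness, a constraint with positive slack has shadow price 0 → catalyst.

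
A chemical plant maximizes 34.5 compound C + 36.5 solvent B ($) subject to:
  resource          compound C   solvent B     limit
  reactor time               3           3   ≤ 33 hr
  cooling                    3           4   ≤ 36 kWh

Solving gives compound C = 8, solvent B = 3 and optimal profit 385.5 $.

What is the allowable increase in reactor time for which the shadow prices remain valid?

Binding constraints: reactor time, cooling. The basis is B = [[3,3],[3,4]] with det 3.
Per unit increase in reactor time, x* moves by d = (1.3333, -1).
The basis stays optimal until solvent B reaches 0; allowable increase = 3 hr.

3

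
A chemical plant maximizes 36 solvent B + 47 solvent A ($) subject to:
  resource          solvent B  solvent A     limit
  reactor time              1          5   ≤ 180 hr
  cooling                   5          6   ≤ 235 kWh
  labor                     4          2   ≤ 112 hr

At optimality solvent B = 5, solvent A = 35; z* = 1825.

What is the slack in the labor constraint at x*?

22

labor used = 4·5 + 2·35 = 90; slack = 112 − 90 = 22.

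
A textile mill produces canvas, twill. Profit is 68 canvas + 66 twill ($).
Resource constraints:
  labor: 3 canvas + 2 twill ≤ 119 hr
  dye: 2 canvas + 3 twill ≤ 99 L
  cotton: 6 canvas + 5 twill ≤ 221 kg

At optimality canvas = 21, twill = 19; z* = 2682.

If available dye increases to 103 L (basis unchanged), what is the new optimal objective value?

2710

Check each constraint at x*: labor 101/119 (slack 18); dye 99/99 (tight); cotton 221/221 (tight).
Slack constraints have shadow price 0 (complementary slackness).
From A_Bᵀ y = c: 2·y_dye + 6·y_cotton = 68; 3·y_dye + 5·y_cotton = 66.
→ y_dye = 7 and y_cotton = 9.
Δz = y_dye·Δb = 7 × (4) = 28, so new z* = 2682 + 28 = 2710.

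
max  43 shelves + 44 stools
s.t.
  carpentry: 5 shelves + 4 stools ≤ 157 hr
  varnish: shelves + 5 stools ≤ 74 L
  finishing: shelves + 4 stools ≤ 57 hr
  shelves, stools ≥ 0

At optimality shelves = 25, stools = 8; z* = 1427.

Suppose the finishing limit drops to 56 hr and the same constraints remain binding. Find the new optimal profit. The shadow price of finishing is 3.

1424

Δb = -1, so new z* = 1427 + (3)·(-1) = 1427 − 3 = 1424.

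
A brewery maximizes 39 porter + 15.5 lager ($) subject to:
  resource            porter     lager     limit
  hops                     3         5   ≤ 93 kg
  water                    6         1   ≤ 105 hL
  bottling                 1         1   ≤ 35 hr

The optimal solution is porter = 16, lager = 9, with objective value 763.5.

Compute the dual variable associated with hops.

Check each constraint at x*: hops 93/93 (tight); water 105/105 (tight); bottling 25/35 (slack 10).
By complementary slackness, y = 0 for the non-binding constraint.
The binding rows give the dual system: 3·y_hops + 6·y_water = 39 and 5·y_hops + 1·y_water = 15.5.
This yields shadow prices y_hops = 2, y_water = 5.5.
Shadow price of hops = 2.

2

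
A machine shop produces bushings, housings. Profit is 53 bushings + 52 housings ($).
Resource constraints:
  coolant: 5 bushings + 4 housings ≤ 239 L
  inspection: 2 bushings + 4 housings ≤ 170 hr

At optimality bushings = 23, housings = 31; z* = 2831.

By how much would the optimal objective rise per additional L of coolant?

9

Both coolant and inspection are binding at x*.
The binding rows give the dual system: 5·y_coolant + 2·y_inspection = 53 and 4·y_coolant + 4·y_inspection = 52.
→ y_coolant = 9 and y_inspection = 4.
Shadow price of coolant = 9.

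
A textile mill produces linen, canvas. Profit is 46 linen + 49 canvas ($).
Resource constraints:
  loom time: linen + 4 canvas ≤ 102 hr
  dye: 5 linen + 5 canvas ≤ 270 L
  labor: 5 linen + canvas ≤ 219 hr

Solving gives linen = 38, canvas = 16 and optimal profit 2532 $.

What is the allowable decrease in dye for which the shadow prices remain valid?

142.5

Binding constraints: loom time, dye. The basis is B = [[1,4],[5,5]] with det -15.
Per unit decrease in dye, x* moves by d = (-0.2667, 0.0667).
The basis stays optimal until linen reaches 0; allowable decrease = 142.5 L.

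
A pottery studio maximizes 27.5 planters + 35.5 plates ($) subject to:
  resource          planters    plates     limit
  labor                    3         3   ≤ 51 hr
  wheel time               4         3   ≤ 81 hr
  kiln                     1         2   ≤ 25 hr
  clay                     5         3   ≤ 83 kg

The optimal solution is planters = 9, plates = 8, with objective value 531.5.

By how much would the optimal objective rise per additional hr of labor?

6.5

Check each constraint at x*: labor 51/51 (tight); wheel time 60/81 (slack 21); kiln 25/25 (tight); clay 69/83 (slack 14).
By complementary slackness, y = 0 for the non-binding constraints.
The binding rows give the dual system: 3·y_labor + 1·y_kiln = 27.5 and 3·y_labor + 2·y_kiln = 35.5.
Solving: y_labor = 6.5, y_kiln = 8.
Shadow price of labor = 6.5.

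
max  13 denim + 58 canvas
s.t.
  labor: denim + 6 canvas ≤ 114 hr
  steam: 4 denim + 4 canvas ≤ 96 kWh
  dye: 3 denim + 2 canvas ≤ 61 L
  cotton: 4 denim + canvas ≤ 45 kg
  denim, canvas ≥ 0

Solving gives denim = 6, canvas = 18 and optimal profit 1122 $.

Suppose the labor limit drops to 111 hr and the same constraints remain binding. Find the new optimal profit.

1095

At the optimum: labor uses 114 of 114 (binding); steam uses 96 of 96 (binding); dye uses 54 of 61 (slack = 7); cotton uses 42 of 45 (slack = 3).
Since dye, cotton are not tight, their duals are 0.
Dual feasibility on the basic columns requires 1·y_labor + 4·y_steam = 13, 6·y_labor + 4·y_steam = 58.
Solving: y_labor = 9, y_steam = 1.
Δz = y_labor·Δb = 9 × (-3) = -27, so new z* = 1122 − 27 = 1095.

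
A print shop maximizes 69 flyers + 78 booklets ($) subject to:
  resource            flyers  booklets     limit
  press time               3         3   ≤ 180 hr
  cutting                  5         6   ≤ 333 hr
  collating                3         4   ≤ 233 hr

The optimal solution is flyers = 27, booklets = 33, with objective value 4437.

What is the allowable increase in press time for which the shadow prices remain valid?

Binding constraints: press time, cutting. The basis is B = [[3,3],[5,6]] with det 3.
Per unit increase in press time, x* moves by d = (2, -1.6667).
The basis stays optimal until booklets reaches 0; allowable increase = 19.8 hr.

19.8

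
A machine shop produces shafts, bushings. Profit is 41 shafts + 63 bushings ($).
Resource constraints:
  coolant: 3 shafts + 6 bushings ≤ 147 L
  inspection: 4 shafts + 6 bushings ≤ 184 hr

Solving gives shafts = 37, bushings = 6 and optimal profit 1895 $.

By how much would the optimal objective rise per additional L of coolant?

Check each constraint at x*: coolant 147/147 (tight); inspection 184/184 (tight).
From A_Bᵀ y = c: 3·y_coolant + 4·y_inspection = 41; 6·y_coolant + 6·y_inspection = 63.
This yields shadow prices y_coolant = 1, y_inspection = 9.5.
Shadow price of coolant = 1.

1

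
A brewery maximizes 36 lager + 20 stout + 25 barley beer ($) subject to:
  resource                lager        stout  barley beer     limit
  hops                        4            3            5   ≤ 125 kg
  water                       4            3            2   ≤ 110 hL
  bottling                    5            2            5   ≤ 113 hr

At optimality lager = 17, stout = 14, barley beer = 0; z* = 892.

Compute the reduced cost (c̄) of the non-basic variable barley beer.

At the optimum: hops uses 110 of 125 (slack = 15); water uses 110 of 110 (binding); bottling uses 113 of 113 (binding).
Since hops is not tight, its dual is 0.
The binding rows give the dual system: 4·y_water + 5·y_bottling = 36 and 3·y_water + 2·y_bottling = 20.
→ y_water = 4 and y_bottling = 4.
Reduced cost of barley beer: c₃ − yᵀa₃ = 25 − (4·2 + 4·5) = 25 − 28 = -3.

-3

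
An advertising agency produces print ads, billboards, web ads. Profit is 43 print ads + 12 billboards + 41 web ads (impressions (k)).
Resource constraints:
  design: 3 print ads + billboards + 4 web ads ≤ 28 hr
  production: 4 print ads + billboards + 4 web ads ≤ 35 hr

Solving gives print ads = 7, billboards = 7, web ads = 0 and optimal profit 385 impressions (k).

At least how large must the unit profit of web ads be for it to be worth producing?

48

At the optimum: design uses 28 of 28 (binding); production uses 35 of 35 (binding).
Dual feasibility on the basic columns requires 3·y_design + 4·y_production = 43, 1·y_design + 1·y_production = 12.
Solving: y_design = 5, y_production = 7.
web ads enters the basis when its profit ≥ yᵀa₃ = 5·4 + 7·4 = 48.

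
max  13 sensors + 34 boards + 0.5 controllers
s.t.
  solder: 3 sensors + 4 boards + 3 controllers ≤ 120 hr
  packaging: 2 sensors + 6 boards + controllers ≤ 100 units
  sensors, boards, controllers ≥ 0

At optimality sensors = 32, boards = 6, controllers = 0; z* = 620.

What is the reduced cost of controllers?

Check each constraint at x*: solder 120/120 (tight); packaging 100/100 (tight).
The binding rows give the dual system: 3·y_solder + 2·y_packaging = 13 and 4·y_solder + 6·y_packaging = 34.
→ y_solder = 1 and y_packaging = 5.
Reduced cost of controllers: c₃ − yᵀa₃ = 0.5 − (1·3 + 5·1) = 0.5 − 8 = -7.5.

-7.5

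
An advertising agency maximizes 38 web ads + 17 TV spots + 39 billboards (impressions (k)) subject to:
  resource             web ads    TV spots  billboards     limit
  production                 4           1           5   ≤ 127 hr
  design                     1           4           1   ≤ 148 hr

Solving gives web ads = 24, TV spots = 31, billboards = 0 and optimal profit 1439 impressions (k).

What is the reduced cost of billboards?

Check each constraint at x*: production 127/127 (tight); design 148/148 (tight).
The binding rows give the dual system: 4·y_production + 1·y_design = 38 and 1·y_production + 4·y_design = 17.
→ y_production = 9 and y_design = 2.
Reduced cost of billboards: c₃ − yᵀa₃ = 39 − (9·5 + 2·1) = 39 − 47 = -8.

-8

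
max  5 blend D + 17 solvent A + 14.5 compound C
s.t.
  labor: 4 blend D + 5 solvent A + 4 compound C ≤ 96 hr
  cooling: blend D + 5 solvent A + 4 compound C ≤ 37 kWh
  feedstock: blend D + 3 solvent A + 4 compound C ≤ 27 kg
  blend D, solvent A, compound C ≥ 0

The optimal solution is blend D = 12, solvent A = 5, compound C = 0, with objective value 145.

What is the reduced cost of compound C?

At the optimum: labor uses 73 of 96 (slack = 23); cooling uses 37 of 37 (binding); feedstock uses 27 of 27 (binding).
Since labor is not tight, its dual is 0.
The binding rows give the dual system: 1·y_cooling + 1·y_feedstock = 5 and 5·y_cooling + 3·y_feedstock = 17.
This yields shadow prices y_cooling = 1, y_feedstock = 4.
Reduced cost of compound C: c₃ − yᵀa₃ = 14.5 − (1·4 + 4·4) = 14.5 − 20 = -5.5.

-5.5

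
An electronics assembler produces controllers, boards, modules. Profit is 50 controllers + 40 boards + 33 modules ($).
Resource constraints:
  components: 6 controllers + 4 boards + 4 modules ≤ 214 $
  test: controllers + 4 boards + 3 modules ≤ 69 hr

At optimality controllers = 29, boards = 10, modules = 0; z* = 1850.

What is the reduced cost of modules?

-5

Check each constraint at x*: components 214/214 (tight); test 69/69 (tight).
Dual feasibility on the basic columns requires 6·y_components + 1·y_test = 50, 4·y_components + 4·y_test = 40.
This yields shadow prices y_components = 8, y_test = 2.
Reduced cost of modules: c₃ − yᵀa₃ = 33 − (8·4 + 2·3) = 33 − 38 = -5.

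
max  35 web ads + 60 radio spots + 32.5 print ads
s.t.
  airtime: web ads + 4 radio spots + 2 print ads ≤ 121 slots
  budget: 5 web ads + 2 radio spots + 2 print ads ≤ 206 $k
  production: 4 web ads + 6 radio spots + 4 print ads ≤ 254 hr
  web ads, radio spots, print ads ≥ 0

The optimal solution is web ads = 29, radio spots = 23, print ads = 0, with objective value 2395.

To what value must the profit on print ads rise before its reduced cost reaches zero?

Check each constraint at x*: airtime 121/121 (tight); budget 191/206 (slack 15); production 254/254 (tight).
Since budget is not tight, its dual is 0.
From A_Bᵀ y = c: 1·y_airtime + 4·y_production = 35; 4·y_airtime + 6·y_production = 60.
This yields shadow prices y_airtime = 3, y_production = 8.
print ads enters the basis when its profit ≥ yᵀa₃ = 3·2 + 8·4 = 38.

38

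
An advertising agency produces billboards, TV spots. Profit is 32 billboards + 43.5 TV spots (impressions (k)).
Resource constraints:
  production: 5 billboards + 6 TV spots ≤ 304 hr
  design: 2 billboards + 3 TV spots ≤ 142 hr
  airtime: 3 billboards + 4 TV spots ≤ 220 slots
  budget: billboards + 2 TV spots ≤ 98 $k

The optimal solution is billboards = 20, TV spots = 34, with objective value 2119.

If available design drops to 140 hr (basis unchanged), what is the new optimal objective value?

2102

Check each constraint at x*: production 304/304 (tight); design 142/142 (tight); airtime 196/220 (slack 24); budget 88/98 (slack 10).
Since airtime, budget are not tight, their duals are 0.
Dual feasibility on the basic columns requires 5·y_production + 2·y_design = 32, 6·y_production + 3·y_design = 43.5.
→ y_production = 3 and y_design = 8.5.
Δz = y_design·Δb = 8.5 × (-2) = -17, so new z* = 2119 − 17 = 2102.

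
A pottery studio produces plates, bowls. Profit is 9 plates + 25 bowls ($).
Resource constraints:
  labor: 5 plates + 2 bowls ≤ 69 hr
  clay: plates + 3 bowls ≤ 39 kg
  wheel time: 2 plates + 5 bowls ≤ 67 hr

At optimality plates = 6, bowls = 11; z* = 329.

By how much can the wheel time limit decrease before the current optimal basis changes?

2

Binding constraints: clay, wheel time. The basis is B = [[1,3],[2,5]] with det -1.
Per unit decrease in wheel time, x* moves by d = (-3, 1).
The basis stays optimal until plates reaches 0; allowable decrease = 2 hr.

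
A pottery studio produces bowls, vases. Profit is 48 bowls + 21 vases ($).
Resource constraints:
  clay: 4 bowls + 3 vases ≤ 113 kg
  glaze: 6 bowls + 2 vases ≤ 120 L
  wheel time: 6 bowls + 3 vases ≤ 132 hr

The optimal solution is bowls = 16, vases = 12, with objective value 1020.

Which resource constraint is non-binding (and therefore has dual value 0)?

clay: 100/113 (slack 13)
glaze: 120/120 (binding)
wheel time: 132/132 (binding)
By complementary slackness, a constraint with positive slack has shadow price 0 → clay.

clay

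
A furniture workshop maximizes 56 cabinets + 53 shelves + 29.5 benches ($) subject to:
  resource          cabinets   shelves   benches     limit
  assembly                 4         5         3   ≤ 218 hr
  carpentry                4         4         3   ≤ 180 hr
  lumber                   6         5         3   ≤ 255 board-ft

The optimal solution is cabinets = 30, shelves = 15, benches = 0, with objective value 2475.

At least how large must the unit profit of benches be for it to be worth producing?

Check each constraint at x*: assembly 195/218 (slack 23); carpentry 180/180 (tight); lumber 255/255 (tight).
Since assembly is not tight, its dual is 0.
The binding rows give the dual system: 4·y_carpentry + 6·y_lumber = 56 and 4·y_carpentry + 5·y_lumber = 53.
This yields shadow prices y_carpentry = 9.5, y_lumber = 3.
benches enters the basis when its profit ≥ yᵀa₃ = 9.5·3 + 3·3 = 37.5.

37.5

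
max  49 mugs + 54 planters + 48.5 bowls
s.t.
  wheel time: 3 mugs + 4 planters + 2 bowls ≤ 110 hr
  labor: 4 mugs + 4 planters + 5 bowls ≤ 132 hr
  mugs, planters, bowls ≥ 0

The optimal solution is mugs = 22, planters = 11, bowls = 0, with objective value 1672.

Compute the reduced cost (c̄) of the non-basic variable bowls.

-4

Both wheel time and labor are binding at x*.
Dual feasibility on the basic columns requires 3·y_wheel time + 4·y_labor = 49, 4·y_wheel time + 4·y_labor = 54.
Solving: y_wheel time = 5, y_labor = 8.5.
Reduced cost of bowls: c₃ − yᵀa₃ = 48.5 − (5·2 + 8.5·5) = 48.5 − 52.5 = -4.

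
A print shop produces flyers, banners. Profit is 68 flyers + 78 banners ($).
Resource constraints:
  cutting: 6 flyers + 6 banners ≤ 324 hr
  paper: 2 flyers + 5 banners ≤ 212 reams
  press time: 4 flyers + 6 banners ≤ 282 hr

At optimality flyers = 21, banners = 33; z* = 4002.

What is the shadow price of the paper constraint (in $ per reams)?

Binding: cutting and press time. Non-binding: paper (5 unused).
Since paper is not tight, its dual is 0.
The binding rows give the dual system: 6·y_cutting + 4·y_press time = 68 and 6·y_cutting + 6·y_press time = 78.
This yields shadow prices y_cutting = 8, y_press time = 5.
Shadow price of paper = 0.

0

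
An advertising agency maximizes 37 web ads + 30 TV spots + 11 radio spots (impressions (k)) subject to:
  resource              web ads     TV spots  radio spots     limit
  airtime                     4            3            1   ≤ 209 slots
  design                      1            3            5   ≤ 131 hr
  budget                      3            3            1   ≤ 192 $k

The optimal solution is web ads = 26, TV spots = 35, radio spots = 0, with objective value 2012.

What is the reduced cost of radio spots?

-3

At the optimum: airtime uses 209 of 209 (binding); design uses 131 of 131 (binding); budget uses 183 of 192 (slack = 9).
By complementary slackness, y = 0 for the non-binding constraint.
The binding rows give the dual system: 4·y_airtime + 1·y_design = 37 and 3·y_airtime + 3·y_design = 30.
→ y_airtime = 9 and y_design = 1.
Reduced cost of radio spots: c₃ − yᵀa₃ = 11 − (9·1 + 1·5) = 11 − 14 = -3.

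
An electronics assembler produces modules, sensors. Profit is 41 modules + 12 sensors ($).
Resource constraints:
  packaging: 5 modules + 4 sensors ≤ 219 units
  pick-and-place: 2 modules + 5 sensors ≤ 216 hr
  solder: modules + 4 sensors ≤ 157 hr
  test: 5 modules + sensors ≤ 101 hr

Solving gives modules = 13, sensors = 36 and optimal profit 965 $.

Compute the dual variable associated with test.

Binding: solder and test. Non-binding: packaging (10 unused), pick-and-place (10 unused).
Slack constraints have shadow price 0 (complementary slackness).
The binding rows give the dual system: 1·y_solder + 5·y_test = 41 and 4·y_solder + 1·y_test = 12.
Solving: y_solder = 1, y_test = 8.
Shadow price of test = 8.

8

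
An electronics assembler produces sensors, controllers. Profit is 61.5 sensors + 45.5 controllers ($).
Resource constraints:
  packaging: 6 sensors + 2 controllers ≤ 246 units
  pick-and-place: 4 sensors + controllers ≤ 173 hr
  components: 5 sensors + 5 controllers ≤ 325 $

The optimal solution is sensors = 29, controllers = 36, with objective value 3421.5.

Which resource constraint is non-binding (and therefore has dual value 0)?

packaging: 246/246 (binding)
pick-and-place: 152/173 (slack 21)
components: 325/325 (binding)
By complementary slackness, a constraint with positive slack has shadow price 0 → pick-and-place.

pick-and-place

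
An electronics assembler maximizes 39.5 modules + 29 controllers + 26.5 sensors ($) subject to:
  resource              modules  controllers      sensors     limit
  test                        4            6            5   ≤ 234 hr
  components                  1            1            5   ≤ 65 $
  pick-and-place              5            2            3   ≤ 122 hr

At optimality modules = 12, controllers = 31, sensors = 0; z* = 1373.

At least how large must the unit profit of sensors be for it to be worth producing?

At the optimum: test uses 234 of 234 (binding); components uses 43 of 65 (slack = 22); pick-and-place uses 122 of 122 (binding).
Since components is not tight, its dual is 0.
From A_Bᵀ y = c: 4·y_test + 5·y_pick-and-place = 39.5; 6·y_test + 2·y_pick-and-place = 29.
→ y_test = 3 and y_pick-and-place = 5.5.
sensors enters the basis when its profit ≥ yᵀa₃ = 3·5 + 5.5·3 = 31.5.

31.5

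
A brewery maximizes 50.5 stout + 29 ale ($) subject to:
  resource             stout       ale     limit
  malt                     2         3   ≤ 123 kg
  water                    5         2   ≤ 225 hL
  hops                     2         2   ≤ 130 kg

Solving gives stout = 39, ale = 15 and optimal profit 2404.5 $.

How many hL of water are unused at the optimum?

water used = 5·39 + 2·15 = 225; slack = 225 − 225 = 0.

0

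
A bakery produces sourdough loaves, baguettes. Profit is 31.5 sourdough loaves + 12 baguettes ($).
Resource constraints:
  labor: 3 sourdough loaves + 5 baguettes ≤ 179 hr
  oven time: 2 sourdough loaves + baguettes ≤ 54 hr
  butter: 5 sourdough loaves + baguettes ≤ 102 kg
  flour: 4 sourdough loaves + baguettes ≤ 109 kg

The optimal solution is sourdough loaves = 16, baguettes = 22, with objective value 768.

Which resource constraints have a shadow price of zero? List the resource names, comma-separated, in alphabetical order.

labor: 158/179 (slack 21)
oven time: 54/54 (binding)
butter: 102/102 (binding)
flour: 86/109 (slack 23)
By complementary slackness, a constraint with positive slack has shadow price 0 → flour, labor.

flour, labor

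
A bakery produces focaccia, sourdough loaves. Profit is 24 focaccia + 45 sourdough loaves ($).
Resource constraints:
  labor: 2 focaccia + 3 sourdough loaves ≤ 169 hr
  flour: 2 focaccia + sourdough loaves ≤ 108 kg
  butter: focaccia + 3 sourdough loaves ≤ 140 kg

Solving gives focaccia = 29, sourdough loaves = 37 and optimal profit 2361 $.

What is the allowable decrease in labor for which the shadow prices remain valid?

29

Binding constraints: labor, butter. The basis is B = [[2,3],[1,3]] with det 3.
Per unit decrease in labor, x* moves by d = (-1, 0.3333).
The basis stays optimal until focaccia reaches 0; allowable decrease = 29 hr.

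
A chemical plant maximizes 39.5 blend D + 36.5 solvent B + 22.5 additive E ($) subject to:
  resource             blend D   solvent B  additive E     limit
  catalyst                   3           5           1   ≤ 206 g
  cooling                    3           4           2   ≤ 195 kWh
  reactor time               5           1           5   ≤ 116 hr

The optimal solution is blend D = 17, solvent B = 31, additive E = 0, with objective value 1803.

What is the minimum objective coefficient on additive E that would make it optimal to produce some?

26.5

Check each constraint at x*: catalyst 206/206 (tight); cooling 175/195 (slack 20); reactor time 116/116 (tight).
Since cooling is not tight, its dual is 0.
Dual feasibility on the basic columns requires 3·y_catalyst + 5·y_reactor time = 39.5, 5·y_catalyst + 1·y_reactor time = 36.5.
Solving: y_catalyst = 6.5, y_reactor time = 4.
additive E enters the basis when its profit ≥ yᵀa₃ = 6.5·1 + 4·5 = 26.5.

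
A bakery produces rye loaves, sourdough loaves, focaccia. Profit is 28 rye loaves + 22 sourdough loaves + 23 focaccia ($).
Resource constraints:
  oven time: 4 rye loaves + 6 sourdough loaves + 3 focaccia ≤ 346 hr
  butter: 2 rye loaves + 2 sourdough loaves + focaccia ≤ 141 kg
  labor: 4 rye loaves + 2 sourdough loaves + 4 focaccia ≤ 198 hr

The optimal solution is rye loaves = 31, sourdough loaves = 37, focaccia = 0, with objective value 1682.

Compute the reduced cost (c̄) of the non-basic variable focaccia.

-3

Check each constraint at x*: oven time 346/346 (tight); butter 136/141 (slack 5); labor 198/198 (tight).
Slack constraints have shadow price 0 (complementary slackness).
From A_Bᵀ y = c: 4·y_oven time + 4·y_labor = 28; 6·y_oven time + 2·y_labor = 22.
Solving: y_oven time = 2, y_labor = 5.
Reduced cost of focaccia: c₃ − yᵀa₃ = 23 − (2·3 + 5·4) = 23 − 26 = -3.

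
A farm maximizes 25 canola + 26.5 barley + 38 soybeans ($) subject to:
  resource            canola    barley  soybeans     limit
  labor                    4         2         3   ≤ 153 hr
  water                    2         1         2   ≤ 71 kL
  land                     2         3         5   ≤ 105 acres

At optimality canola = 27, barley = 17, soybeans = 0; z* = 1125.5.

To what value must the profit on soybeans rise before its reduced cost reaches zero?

46

Binding: water and land. Non-binding: labor (11 unused).
Slack constraints have shadow price 0 (complementary slackness).
Dual feasibility on the basic columns requires 2·y_water + 2·y_land = 25, 1·y_water + 3·y_land = 26.5.
→ y_water = 5.5 and y_land = 7.
soybeans enters the basis when its profit ≥ yᵀa₃ = 5.5·2 + 7·5 = 46.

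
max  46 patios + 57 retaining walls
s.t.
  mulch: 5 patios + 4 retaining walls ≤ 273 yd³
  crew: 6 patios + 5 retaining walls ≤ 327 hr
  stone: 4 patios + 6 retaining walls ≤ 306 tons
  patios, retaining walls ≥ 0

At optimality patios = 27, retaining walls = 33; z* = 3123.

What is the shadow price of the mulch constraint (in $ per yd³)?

0

At the optimum: mulch uses 267 of 273 (slack = 6); crew uses 327 of 327 (binding); stone uses 306 of 306 (binding).
Slack constraints have shadow price 0 (complementary slackness).
Dual feasibility on the basic columns requires 6·y_crew + 4·y_stone = 46, 5·y_crew + 6·y_stone = 57.
Solving: y_crew = 3, y_stone = 7.
Shadow price of mulch = 0.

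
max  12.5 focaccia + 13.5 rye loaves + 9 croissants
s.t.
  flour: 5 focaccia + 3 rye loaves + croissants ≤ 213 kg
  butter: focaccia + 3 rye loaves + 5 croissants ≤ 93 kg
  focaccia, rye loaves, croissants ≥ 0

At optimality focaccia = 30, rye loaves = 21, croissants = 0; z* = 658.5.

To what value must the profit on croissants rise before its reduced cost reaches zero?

14.5

Check each constraint at x*: flour 213/213 (tight); butter 93/93 (tight).
Dual feasibility on the basic columns requires 5·y_flour + 1·y_butter = 12.5, 3·y_flour + 3·y_butter = 13.5.
Solving: y_flour = 2, y_butter = 2.5.
croissants enters the basis when its profit ≥ yᵀa₃ = 2·1 + 2.5·5 = 14.5.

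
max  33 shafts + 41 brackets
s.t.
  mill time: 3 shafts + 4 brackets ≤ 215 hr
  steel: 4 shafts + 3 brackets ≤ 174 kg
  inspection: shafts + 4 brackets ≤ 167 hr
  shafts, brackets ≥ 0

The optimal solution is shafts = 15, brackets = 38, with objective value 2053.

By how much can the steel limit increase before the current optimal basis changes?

29.25

Binding constraints: steel, inspection. The basis is B = [[4,3],[1,4]] with det 13.
Per unit increase in steel, x* moves by d = (0.3077, -0.0769).
The basis stays optimal until mill time becomes binding; allowable increase = 29.25 kg.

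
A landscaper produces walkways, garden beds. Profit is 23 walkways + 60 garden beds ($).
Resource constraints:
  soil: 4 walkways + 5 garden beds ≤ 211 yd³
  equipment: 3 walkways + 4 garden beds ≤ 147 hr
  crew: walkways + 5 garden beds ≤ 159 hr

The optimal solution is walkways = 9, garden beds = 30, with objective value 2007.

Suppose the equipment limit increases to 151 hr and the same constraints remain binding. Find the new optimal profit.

2027

At the optimum: soil uses 186 of 211 (slack = 25); equipment uses 147 of 147 (binding); crew uses 159 of 159 (binding).
Slack constraints have shadow price 0 (complementary slackness).
From A_Bᵀ y = c: 3·y_equipment + 1·y_crew = 23; 4·y_equipment + 5·y_crew = 60.
This yields shadow prices y_equipment = 5, y_crew = 8.
Δz = y_equipment·Δb = 5 × (4) = 20, so new z* = 2007 + 20 = 2027.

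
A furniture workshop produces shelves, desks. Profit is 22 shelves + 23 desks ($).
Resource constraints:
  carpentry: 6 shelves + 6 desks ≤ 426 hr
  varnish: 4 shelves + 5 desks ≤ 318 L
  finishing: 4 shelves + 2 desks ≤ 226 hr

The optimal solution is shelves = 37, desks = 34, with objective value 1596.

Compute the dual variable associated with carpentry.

Check each constraint at x*: carpentry 426/426 (tight); varnish 318/318 (tight); finishing 216/226 (slack 10).
Slack constraints have shadow price 0 (complementary slackness).
Dual feasibility on the basic columns requires 6·y_carpentry + 4·y_varnish = 22, 6·y_carpentry + 5·y_varnish = 23.
This yields shadow prices y_carpentry = 3, y_varnish = 1.
Shadow price of carpentry = 3.

3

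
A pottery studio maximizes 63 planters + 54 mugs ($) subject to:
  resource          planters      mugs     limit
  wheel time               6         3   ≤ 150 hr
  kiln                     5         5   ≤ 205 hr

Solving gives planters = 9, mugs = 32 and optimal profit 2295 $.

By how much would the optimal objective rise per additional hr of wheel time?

Check each constraint at x*: wheel time 150/150 (tight); kiln 205/205 (tight).
The binding rows give the dual system: 6·y_wheel time + 5·y_kiln = 63 and 3·y_wheel time + 5·y_kiln = 54.
Solving: y_wheel time = 3, y_kiln = 9.
Shadow price of wheel time = 3.

3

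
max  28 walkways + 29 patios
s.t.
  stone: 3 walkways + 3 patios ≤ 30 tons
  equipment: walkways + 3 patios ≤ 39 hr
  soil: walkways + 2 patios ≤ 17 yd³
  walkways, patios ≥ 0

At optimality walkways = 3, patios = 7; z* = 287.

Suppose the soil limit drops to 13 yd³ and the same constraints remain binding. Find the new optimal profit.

283

Binding: stone and soil. Non-binding: equipment (15 unused).
Slack constraints have shadow price 0 (complementary slackness).
Dual feasibility on the basic columns requires 3·y_stone + 1·y_soil = 28, 3·y_stone + 2·y_soil = 29.
→ y_stone = 9 and y_soil = 1.
Δz = y_soil·Δb = 1 × (-4) = -4, so new z* = 287 − 4 = 283.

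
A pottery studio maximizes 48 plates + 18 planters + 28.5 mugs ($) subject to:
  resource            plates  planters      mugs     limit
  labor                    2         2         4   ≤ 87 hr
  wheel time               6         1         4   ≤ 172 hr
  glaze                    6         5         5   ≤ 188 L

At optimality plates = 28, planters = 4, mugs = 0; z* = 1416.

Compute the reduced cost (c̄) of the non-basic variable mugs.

Binding: wheel time and glaze. Non-binding: labor (23 unused).
Slack constraints have shadow price 0 (complementary slackness).
The binding rows give the dual system: 6·y_wheel time + 6·y_glaze = 48 and 1·y_wheel time + 5·y_glaze = 18.
→ y_wheel time = 5.5 and y_glaze = 2.5.
Reduced cost of mugs: c₃ − yᵀa₃ = 28.5 − (5.5·4 + 2.5·5) = 28.5 − 34.5 = -6.

-6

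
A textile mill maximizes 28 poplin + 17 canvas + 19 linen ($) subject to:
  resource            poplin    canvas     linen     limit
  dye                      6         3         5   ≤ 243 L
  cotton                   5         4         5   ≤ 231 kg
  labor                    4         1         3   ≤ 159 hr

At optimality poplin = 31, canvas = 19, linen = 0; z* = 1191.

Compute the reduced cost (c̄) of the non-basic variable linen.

-6

At the optimum: dye uses 243 of 243 (binding); cotton uses 231 of 231 (binding); labor uses 143 of 159 (slack = 16).
Since labor is not tight, its dual is 0.
Dual feasibility on the basic columns requires 6·y_dye + 5·y_cotton = 28, 3·y_dye + 4·y_cotton = 17.
This yields shadow prices y_dye = 3, y_cotton = 2.
Reduced cost of linen: c₃ − yᵀa₃ = 19 − (3·5 + 2·5) = 19 − 25 = -6.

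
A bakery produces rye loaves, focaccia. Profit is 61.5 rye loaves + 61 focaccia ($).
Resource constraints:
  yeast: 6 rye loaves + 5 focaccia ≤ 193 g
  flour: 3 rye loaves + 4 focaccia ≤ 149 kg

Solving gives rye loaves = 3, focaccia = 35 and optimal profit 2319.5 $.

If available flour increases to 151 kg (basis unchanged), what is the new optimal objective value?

2332.5

Check each constraint at x*: yeast 193/193 (tight); flour 149/149 (tight).
From A_Bᵀ y = c: 6·y_yeast + 3·y_flour = 61.5; 5·y_yeast + 4·y_flour = 61.
This yields shadow prices y_yeast = 7, y_flour = 6.5.
Δz = y_flour·Δb = 6.5 × (2) = 13, so new z* = 2319.5 + 13 = 2332.5.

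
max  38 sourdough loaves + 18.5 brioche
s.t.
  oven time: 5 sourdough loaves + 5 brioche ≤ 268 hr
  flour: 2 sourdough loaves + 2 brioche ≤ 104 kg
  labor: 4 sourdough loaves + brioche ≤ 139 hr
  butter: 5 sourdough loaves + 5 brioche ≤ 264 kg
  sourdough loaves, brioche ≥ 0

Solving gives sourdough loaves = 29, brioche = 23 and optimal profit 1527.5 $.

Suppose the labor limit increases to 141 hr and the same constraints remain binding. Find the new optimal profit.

1540.5

At the optimum: oven time uses 260 of 268 (slack = 8); flour uses 104 of 104 (binding); labor uses 139 of 139 (binding); butter uses 260 of 264 (slack = 4).
Slack constraints have shadow price 0 (complementary slackness).
Dual feasibility on the basic columns requires 2·y_flour + 4·y_labor = 38, 2·y_flour + 1·y_labor = 18.5.
This yields shadow prices y_flour = 6, y_labor = 6.5.
Δz = y_labor·Δb = 6.5 × (2) = 13, so new z* = 1527.5 + 13 = 1540.5.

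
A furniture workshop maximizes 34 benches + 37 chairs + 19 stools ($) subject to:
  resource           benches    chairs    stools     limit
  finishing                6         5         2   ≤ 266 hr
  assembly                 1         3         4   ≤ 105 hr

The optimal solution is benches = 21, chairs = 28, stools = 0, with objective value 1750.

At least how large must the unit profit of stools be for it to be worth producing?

26

Both finishing and assembly are binding at x*.
The binding rows give the dual system: 6·y_finishing + 1·y_assembly = 34 and 5·y_finishing + 3·y_assembly = 37.
Solving: y_finishing = 5, y_assembly = 4.
stools enters the basis when its profit ≥ yᵀa₃ = 5·2 + 4·4 = 26.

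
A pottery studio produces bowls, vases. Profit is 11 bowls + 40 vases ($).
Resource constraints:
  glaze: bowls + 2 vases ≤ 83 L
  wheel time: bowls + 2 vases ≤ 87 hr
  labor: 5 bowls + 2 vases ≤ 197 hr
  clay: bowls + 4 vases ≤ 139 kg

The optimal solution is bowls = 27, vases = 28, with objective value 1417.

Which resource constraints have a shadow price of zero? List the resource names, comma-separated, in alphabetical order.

glaze: 83/83 (binding)
wheel time: 83/87 (slack 4)
labor: 191/197 (slack 6)
clay: 139/139 (binding)
By complementary slackness, a constraint with positive slack has shadow price 0 → labor, wheel time.

labor, wheel time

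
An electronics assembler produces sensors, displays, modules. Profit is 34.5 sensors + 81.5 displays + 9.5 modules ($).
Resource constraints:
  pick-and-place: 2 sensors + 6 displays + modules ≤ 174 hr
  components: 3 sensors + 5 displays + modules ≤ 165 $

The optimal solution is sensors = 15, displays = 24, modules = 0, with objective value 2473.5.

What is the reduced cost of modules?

Both pick-and-place and components are binding at x*.
From A_Bᵀ y = c: 2·y_pick-and-place + 3·y_components = 34.5; 6·y_pick-and-place + 5·y_components = 81.5.
→ y_pick-and-place = 9 and y_components = 5.5.
Reduced cost of modules: c₃ − yᵀa₃ = 9.5 − (9·1 + 5.5·1) = 9.5 − 14.5 = -5.

-5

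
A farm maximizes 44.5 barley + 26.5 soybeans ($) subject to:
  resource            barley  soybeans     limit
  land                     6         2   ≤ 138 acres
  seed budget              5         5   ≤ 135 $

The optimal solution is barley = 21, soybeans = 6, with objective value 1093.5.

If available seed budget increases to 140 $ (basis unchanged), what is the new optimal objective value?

1111

Check each constraint at x*: land 138/138 (tight); seed budget 135/135 (tight).
From A_Bᵀ y = c: 6·y_land + 5·y_seed budget = 44.5; 2·y_land + 5·y_seed budget = 26.5.
This yields shadow prices y_land = 4.5, y_seed budget = 3.5.
Δz = y_seed budget·Δb = 3.5 × (5) = 17.5, so new z* = 1093.5 + 17.5 = 1111.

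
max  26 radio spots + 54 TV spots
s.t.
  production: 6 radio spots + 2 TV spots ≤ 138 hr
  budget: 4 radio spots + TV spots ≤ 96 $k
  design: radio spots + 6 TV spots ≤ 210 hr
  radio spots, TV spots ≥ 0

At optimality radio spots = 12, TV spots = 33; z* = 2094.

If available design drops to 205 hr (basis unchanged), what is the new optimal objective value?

Binding: production and design. Non-binding: budget (15 unused).
Slack constraints have shadow price 0 (complementary slackness).
From A_Bᵀ y = c: 6·y_production + 1·y_design = 26; 2·y_production + 6·y_design = 54.
Solving: y_production = 3, y_design = 8.
Δz = y_design·Δb = 8 × (-5) = -40, so new z* = 2094 − 40 = 2054.

2054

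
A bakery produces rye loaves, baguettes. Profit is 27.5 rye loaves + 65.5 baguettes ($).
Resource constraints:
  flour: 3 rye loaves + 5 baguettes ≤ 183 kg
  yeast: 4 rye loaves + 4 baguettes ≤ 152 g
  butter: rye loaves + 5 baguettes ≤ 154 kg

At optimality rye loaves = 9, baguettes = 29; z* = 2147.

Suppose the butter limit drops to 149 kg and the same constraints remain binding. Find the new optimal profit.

Check each constraint at x*: flour 172/183 (slack 11); yeast 152/152 (tight); butter 154/154 (tight).
Slack constraints have shadow price 0 (complementary slackness).
Dual feasibility on the basic columns requires 4·y_yeast + 1·y_butter = 27.5, 4·y_yeast + 5·y_butter = 65.5.
This yields shadow prices y_yeast = 4.5, y_butter = 9.5.
Δz = y_butter·Δb = 9.5 × (-5) = -47.5, so new z* = 2147 − 47.5 = 2099.5.

2099.5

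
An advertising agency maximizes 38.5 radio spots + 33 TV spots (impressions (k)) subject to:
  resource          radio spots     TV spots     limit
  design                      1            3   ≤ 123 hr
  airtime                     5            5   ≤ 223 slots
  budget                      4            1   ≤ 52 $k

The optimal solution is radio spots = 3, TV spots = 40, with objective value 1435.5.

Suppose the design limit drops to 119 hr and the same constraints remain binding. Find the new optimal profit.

1401.5

Binding: design and budget. Non-binding: airtime (8 unused).
By complementary slackness, y = 0 for the non-binding constraint.
From A_Bᵀ y = c: 1·y_design + 4·y_budget = 38.5; 3·y_design + 1·y_budget = 33.
→ y_design = 8.5 and y_budget = 7.5.
Δz = y_design·Δb = 8.5 × (-4) = -34, so new z* = 1435.5 − 34 = 1401.5.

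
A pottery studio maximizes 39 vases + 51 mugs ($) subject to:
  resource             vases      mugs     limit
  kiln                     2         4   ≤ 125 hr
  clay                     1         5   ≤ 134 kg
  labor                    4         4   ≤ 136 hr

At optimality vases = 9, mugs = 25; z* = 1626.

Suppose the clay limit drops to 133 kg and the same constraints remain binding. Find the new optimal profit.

1623

Check each constraint at x*: kiln 118/125 (slack 7); clay 134/134 (tight); labor 136/136 (tight).
By complementary slackness, y = 0 for the non-binding constraint.
From A_Bᵀ y = c: 1·y_clay + 4·y_labor = 39; 5·y_clay + 4·y_labor = 51.
→ y_clay = 3 and y_labor = 9.
Δz = y_clay·Δb = 3 × (-1) = -3, so new z* = 1626 − 3 = 1623.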